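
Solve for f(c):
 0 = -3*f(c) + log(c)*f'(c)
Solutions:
 f(c) = C1*exp(3*li(c))


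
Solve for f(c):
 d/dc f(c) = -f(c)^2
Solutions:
 f(c) = 1/(C1 + c)


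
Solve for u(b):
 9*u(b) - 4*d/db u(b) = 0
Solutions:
 u(b) = C1*exp(9*b/4)


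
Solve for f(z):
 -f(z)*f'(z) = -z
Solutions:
 f(z) = -sqrt(C1 + z^2)
 f(z) = sqrt(C1 + z^2)


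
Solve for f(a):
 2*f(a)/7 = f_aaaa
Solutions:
 f(a) = C1*exp(-2^(1/4)*7^(3/4)*a/7) + C2*exp(2^(1/4)*7^(3/4)*a/7) + C3*sin(2^(1/4)*7^(3/4)*a/7) + C4*cos(2^(1/4)*7^(3/4)*a/7)


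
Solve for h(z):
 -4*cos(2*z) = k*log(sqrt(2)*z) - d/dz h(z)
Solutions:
 h(z) = C1 + k*z*(log(z) - 1) + k*z*log(2)/2 + 2*sin(2*z)


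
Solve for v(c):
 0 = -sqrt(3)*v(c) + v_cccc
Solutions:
 v(c) = C1*exp(-3^(1/8)*c) + C2*exp(3^(1/8)*c) + C3*sin(3^(1/8)*c) + C4*cos(3^(1/8)*c)


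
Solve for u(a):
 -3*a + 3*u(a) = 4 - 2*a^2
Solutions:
 u(a) = -2*a^2/3 + a + 4/3


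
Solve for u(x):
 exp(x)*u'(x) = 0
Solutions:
 u(x) = C1


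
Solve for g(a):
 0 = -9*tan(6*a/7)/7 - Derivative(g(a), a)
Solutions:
 g(a) = C1 + 3*log(cos(6*a/7))/2


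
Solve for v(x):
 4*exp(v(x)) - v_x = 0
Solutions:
 v(x) = log(-1/(C1 + 4*x))


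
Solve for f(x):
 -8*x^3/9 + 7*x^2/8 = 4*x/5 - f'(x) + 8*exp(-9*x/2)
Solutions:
 f(x) = C1 + 2*x^4/9 - 7*x^3/24 + 2*x^2/5 - 16*exp(-9*x/2)/9


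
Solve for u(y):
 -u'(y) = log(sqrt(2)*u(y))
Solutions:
 2*Integral(1/(2*log(_y) + log(2)), (_y, u(y))) = C1 - y


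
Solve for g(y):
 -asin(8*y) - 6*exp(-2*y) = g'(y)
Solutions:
 g(y) = C1 - y*asin(8*y) - sqrt(1 - 64*y^2)/8 + 3*exp(-2*y)


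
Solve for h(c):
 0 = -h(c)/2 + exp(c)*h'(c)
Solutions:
 h(c) = C1*exp(-exp(-c)/2)


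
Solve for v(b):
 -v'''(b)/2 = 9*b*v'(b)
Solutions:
 v(b) = C1 + Integral(C2*airyai(-18^(1/3)*b) + C3*airybi(-18^(1/3)*b), b)


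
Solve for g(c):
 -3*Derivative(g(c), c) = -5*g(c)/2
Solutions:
 g(c) = C1*exp(5*c/6)


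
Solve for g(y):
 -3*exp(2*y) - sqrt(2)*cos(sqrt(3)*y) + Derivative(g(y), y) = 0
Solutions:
 g(y) = C1 + 3*exp(2*y)/2 + sqrt(6)*sin(sqrt(3)*y)/3


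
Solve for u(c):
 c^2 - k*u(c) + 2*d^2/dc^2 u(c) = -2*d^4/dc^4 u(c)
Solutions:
 u(c) = C1*exp(-sqrt(2)*c*sqrt(-sqrt(2*k + 1) - 1)/2) + C2*exp(sqrt(2)*c*sqrt(-sqrt(2*k + 1) - 1)/2) + C3*exp(-sqrt(2)*c*sqrt(sqrt(2*k + 1) - 1)/2) + C4*exp(sqrt(2)*c*sqrt(sqrt(2*k + 1) - 1)/2) + c^2/k + 4/k^2


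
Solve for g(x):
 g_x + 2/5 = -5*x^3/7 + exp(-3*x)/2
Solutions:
 g(x) = C1 - 5*x^4/28 - 2*x/5 - exp(-3*x)/6


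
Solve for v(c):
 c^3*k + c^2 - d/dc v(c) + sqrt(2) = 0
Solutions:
 v(c) = C1 + c^4*k/4 + c^3/3 + sqrt(2)*c


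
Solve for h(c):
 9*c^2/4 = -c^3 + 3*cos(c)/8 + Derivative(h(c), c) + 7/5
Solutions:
 h(c) = C1 + c^4/4 + 3*c^3/4 - 7*c/5 - 3*sin(c)/8


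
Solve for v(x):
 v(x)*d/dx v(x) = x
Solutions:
 v(x) = -sqrt(C1 + x^2)
 v(x) = sqrt(C1 + x^2)


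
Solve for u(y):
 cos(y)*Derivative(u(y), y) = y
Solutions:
 u(y) = C1 + Integral(y/cos(y), y)


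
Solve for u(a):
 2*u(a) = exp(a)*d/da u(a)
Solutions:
 u(a) = C1*exp(-2*exp(-a))


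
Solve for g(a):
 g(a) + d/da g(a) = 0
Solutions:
 g(a) = C1*exp(-a)


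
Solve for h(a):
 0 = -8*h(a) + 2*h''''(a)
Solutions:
 h(a) = C1*exp(-sqrt(2)*a) + C2*exp(sqrt(2)*a) + C3*sin(sqrt(2)*a) + C4*cos(sqrt(2)*a)


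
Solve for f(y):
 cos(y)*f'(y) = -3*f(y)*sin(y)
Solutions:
 f(y) = C1*cos(y)^3


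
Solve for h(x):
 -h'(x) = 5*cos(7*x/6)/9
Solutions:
 h(x) = C1 - 10*sin(7*x/6)/21


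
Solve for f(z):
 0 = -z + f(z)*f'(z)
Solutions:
 f(z) = -sqrt(C1 + z^2)
 f(z) = sqrt(C1 + z^2)


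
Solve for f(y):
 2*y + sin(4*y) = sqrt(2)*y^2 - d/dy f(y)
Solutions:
 f(y) = C1 + sqrt(2)*y^3/3 - y^2 + cos(4*y)/4


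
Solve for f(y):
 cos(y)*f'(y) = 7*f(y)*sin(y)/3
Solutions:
 f(y) = C1/cos(y)^(7/3)


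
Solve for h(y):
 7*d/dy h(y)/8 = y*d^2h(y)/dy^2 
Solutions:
 h(y) = C1 + C2*y^(15/8)


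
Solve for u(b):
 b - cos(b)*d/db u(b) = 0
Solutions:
 u(b) = C1 + Integral(b/cos(b), b)


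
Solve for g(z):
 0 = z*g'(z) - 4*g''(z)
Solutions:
 g(z) = C1 + C2*erfi(sqrt(2)*z/4)


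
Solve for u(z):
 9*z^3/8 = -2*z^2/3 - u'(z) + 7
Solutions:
 u(z) = C1 - 9*z^4/32 - 2*z^3/9 + 7*z


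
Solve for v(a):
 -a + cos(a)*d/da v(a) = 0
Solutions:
 v(a) = C1 + Integral(a/cos(a), a)


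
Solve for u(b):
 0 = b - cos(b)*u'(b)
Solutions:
 u(b) = C1 + Integral(b/cos(b), b)


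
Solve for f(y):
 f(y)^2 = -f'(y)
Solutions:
 f(y) = 1/(C1 + y)


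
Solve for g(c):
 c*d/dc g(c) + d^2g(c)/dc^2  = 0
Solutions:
 g(c) = C1 + C2*erf(sqrt(2)*c/2)


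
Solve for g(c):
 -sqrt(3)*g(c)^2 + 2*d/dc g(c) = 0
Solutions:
 g(c) = -2/(C1 + sqrt(3)*c)


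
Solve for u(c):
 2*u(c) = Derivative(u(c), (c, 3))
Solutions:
 u(c) = C3*exp(2^(1/3)*c) + (C1*sin(2^(1/3)*sqrt(3)*c/2) + C2*cos(2^(1/3)*sqrt(3)*c/2))*exp(-2^(1/3)*c/2)


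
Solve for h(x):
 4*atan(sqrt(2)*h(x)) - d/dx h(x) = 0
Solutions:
 Integral(1/atan(sqrt(2)*_y), (_y, h(x))) = C1 + 4*x


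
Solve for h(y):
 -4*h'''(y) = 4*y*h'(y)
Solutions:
 h(y) = C1 + Integral(C2*airyai(-y) + C3*airybi(-y), y)


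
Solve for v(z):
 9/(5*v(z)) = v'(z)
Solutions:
 v(z) = -sqrt(C1 + 90*z)/5
 v(z) = sqrt(C1 + 90*z)/5


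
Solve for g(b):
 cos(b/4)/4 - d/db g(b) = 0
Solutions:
 g(b) = C1 + sin(b/4)


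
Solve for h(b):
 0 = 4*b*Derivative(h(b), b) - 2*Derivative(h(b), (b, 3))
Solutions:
 h(b) = C1 + Integral(C2*airyai(2^(1/3)*b) + C3*airybi(2^(1/3)*b), b)


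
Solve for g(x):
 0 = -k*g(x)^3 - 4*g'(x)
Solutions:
 g(x) = -sqrt(2)*sqrt(-1/(C1 - k*x))
 g(x) = sqrt(2)*sqrt(-1/(C1 - k*x))


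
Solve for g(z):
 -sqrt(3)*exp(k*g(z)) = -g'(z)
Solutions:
 g(z) = Piecewise((log(-1/(C1*k + sqrt(3)*k*z))/k, Ne(k, 0)), (nan, True))
 g(z) = Piecewise((C1 + sqrt(3)*z, Eq(k, 0)), (nan, True))


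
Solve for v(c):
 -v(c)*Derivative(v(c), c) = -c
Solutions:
 v(c) = -sqrt(C1 + c^2)
 v(c) = sqrt(C1 + c^2)


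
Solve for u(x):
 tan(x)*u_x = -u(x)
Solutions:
 u(x) = C1/sin(x)


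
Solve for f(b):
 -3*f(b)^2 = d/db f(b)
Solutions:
 f(b) = 1/(C1 + 3*b)


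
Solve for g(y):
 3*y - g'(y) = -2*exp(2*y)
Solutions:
 g(y) = C1 + 3*y^2/2 + exp(2*y)


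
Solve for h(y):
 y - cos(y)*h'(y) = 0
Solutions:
 h(y) = C1 + Integral(y/cos(y), y)


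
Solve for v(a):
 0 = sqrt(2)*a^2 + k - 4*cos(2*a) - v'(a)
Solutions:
 v(a) = C1 + sqrt(2)*a^3/3 + a*k - 2*sin(2*a)


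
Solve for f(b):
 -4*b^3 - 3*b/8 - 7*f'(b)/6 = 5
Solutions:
 f(b) = C1 - 6*b^4/7 - 9*b^2/56 - 30*b/7


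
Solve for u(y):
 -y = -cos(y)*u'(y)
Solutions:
 u(y) = C1 + Integral(y/cos(y), y)


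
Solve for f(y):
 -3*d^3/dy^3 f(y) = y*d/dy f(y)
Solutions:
 f(y) = C1 + Integral(C2*airyai(-3^(2/3)*y/3) + C3*airybi(-3^(2/3)*y/3), y)


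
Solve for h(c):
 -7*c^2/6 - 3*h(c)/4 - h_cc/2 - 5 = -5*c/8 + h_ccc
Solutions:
 h(c) = C1*exp(c*(-2 + (9*sqrt(83) + 82)^(-1/3) + (9*sqrt(83) + 82)^(1/3))/12)*sin(sqrt(3)*c*(-(9*sqrt(83) + 82)^(1/3) + (9*sqrt(83) + 82)^(-1/3))/12) + C2*exp(c*(-2 + (9*sqrt(83) + 82)^(-1/3) + (9*sqrt(83) + 82)^(1/3))/12)*cos(sqrt(3)*c*(-(9*sqrt(83) + 82)^(1/3) + (9*sqrt(83) + 82)^(-1/3))/12) + C3*exp(-c*((9*sqrt(83) + 82)^(-1/3) + 1 + (9*sqrt(83) + 82)^(1/3))/6) - 14*c^2/9 + 5*c/6 - 124/27


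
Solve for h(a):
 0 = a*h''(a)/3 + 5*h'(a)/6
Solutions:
 h(a) = C1 + C2/a^(3/2)


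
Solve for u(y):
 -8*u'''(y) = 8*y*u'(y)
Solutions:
 u(y) = C1 + Integral(C2*airyai(-y) + C3*airybi(-y), y)


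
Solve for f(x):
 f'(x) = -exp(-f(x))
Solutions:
 f(x) = log(C1 - x)


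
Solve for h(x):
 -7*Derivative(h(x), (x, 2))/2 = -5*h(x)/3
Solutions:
 h(x) = C1*exp(-sqrt(210)*x/21) + C2*exp(sqrt(210)*x/21)


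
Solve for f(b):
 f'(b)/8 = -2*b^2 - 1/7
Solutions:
 f(b) = C1 - 16*b^3/3 - 8*b/7


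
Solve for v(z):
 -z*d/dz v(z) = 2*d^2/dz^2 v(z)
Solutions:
 v(z) = C1 + C2*erf(z/2)


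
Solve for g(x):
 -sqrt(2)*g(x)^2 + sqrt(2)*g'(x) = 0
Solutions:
 g(x) = -1/(C1 + x)


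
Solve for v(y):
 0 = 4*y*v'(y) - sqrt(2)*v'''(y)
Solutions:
 v(y) = C1 + Integral(C2*airyai(sqrt(2)*y) + C3*airybi(sqrt(2)*y), y)


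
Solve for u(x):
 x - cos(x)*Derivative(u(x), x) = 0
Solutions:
 u(x) = C1 + Integral(x/cos(x), x)


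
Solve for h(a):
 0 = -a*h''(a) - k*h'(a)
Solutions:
 h(a) = C1 + a^(1 - re(k))*(C2*sin(log(a)*Abs(im(k))) + C3*cos(log(a)*im(k)))


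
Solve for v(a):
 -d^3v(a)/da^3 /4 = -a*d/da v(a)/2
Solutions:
 v(a) = C1 + Integral(C2*airyai(2^(1/3)*a) + C3*airybi(2^(1/3)*a), a)


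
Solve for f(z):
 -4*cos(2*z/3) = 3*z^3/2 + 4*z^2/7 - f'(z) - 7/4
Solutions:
 f(z) = C1 + 3*z^4/8 + 4*z^3/21 - 7*z/4 + 6*sin(2*z/3)


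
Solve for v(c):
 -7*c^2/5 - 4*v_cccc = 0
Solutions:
 v(c) = C1 + C2*c + C3*c^2 + C4*c^3 - 7*c^6/7200


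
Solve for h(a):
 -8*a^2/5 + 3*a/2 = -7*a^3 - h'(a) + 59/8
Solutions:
 h(a) = C1 - 7*a^4/4 + 8*a^3/15 - 3*a^2/4 + 59*a/8


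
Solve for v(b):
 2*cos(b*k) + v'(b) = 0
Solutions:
 v(b) = C1 - 2*sin(b*k)/k


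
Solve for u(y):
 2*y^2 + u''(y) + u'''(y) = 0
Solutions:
 u(y) = C1 + C2*y + C3*exp(-y) - y^4/6 + 2*y^3/3 - 2*y^2


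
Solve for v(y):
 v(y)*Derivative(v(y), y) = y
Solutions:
 v(y) = -sqrt(C1 + y^2)
 v(y) = sqrt(C1 + y^2)


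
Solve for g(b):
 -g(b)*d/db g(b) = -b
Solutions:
 g(b) = -sqrt(C1 + b^2)
 g(b) = sqrt(C1 + b^2)


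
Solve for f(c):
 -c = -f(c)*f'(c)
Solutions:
 f(c) = -sqrt(C1 + c^2)
 f(c) = sqrt(C1 + c^2)


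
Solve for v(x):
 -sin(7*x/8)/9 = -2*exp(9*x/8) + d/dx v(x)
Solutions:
 v(x) = C1 + 16*exp(9*x/8)/9 + 8*cos(7*x/8)/63


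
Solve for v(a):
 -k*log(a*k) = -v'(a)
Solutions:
 v(a) = C1 + a*k*log(a*k) - a*k


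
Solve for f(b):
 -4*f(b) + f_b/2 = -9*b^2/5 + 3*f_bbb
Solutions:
 f(b) = C1*exp(b*((sqrt(5182)/4 + 18)^(-1/3) + 2*(sqrt(5182)/4 + 18)^(1/3))/12)*sin(sqrt(3)*b*(-2*(sqrt(5182)/4 + 18)^(1/3) + (sqrt(5182)/4 + 18)^(-1/3))/12) + C2*exp(b*((sqrt(5182)/4 + 18)^(-1/3) + 2*(sqrt(5182)/4 + 18)^(1/3))/12)*cos(sqrt(3)*b*(-2*(sqrt(5182)/4 + 18)^(1/3) + (sqrt(5182)/4 + 18)^(-1/3))/12) + C3*exp(-b*((sqrt(5182)/4 + 18)^(-1/3) + 2*(sqrt(5182)/4 + 18)^(1/3))/6) + 9*b^2/20 + 9*b/80 + 9/640


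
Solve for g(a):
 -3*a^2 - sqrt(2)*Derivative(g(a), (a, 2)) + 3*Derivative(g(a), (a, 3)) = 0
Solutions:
 g(a) = C1 + C2*a + C3*exp(sqrt(2)*a/3) - sqrt(2)*a^4/8 - 3*a^3/2 - 27*sqrt(2)*a^2/4


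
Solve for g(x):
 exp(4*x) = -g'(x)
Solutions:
 g(x) = C1 - exp(4*x)/4


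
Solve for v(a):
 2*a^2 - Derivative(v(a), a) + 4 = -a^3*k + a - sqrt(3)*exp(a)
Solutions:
 v(a) = C1 + a^4*k/4 + 2*a^3/3 - a^2/2 + 4*a + sqrt(3)*exp(a)


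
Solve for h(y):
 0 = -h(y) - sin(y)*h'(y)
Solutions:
 h(y) = C1*sqrt(cos(y) + 1)/sqrt(cos(y) - 1)


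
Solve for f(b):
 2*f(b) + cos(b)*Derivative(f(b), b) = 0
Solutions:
 f(b) = C1*(sin(b) - 1)/(sin(b) + 1)


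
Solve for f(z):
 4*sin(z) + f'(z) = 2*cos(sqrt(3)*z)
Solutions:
 f(z) = C1 + 2*sqrt(3)*sin(sqrt(3)*z)/3 + 4*cos(z)


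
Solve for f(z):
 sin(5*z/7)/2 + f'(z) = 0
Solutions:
 f(z) = C1 + 7*cos(5*z/7)/10


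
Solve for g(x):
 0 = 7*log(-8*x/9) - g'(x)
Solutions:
 g(x) = C1 + 7*x*log(-x) + 7*x*(-2*log(3) - 1 + 3*log(2))


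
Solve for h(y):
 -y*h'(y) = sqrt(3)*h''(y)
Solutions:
 h(y) = C1 + C2*erf(sqrt(2)*3^(3/4)*y/6)


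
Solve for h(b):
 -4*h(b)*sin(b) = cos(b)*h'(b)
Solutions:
 h(b) = C1*cos(b)^4


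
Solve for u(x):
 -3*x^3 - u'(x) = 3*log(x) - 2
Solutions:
 u(x) = C1 - 3*x^4/4 - 3*x*log(x) + 5*x


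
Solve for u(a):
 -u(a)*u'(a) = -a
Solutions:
 u(a) = -sqrt(C1 + a^2)
 u(a) = sqrt(C1 + a^2)


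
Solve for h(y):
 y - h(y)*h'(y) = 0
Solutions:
 h(y) = -sqrt(C1 + y^2)
 h(y) = sqrt(C1 + y^2)


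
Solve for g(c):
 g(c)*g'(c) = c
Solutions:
 g(c) = -sqrt(C1 + c^2)
 g(c) = sqrt(C1 + c^2)


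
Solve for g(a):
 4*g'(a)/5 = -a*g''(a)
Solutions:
 g(a) = C1 + C2*a^(1/5)


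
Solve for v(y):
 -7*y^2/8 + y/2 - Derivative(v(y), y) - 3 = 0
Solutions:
 v(y) = C1 - 7*y^3/24 + y^2/4 - 3*y


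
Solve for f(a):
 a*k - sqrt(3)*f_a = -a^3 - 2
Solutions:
 f(a) = C1 + sqrt(3)*a^4/12 + sqrt(3)*a^2*k/6 + 2*sqrt(3)*a/3


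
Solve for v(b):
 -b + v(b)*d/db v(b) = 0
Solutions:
 v(b) = -sqrt(C1 + b^2)
 v(b) = sqrt(C1 + b^2)


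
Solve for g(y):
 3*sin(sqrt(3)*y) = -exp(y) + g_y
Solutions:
 g(y) = C1 + exp(y) - sqrt(3)*cos(sqrt(3)*y)


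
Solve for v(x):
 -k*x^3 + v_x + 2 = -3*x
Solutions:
 v(x) = C1 + k*x^4/4 - 3*x^2/2 - 2*x


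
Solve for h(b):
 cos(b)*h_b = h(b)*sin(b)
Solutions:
 h(b) = C1/cos(b)


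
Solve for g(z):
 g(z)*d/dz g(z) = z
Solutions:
 g(z) = -sqrt(C1 + z^2)
 g(z) = sqrt(C1 + z^2)


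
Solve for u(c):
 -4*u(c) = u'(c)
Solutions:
 u(c) = C1*exp(-4*c)


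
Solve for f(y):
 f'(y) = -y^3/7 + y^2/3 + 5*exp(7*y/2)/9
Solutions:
 f(y) = C1 - y^4/28 + y^3/9 + 10*exp(7*y/2)/63


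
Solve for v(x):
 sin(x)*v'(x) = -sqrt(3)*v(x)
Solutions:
 v(x) = C1*(cos(x) + 1)^(sqrt(3)/2)/(cos(x) - 1)^(sqrt(3)/2)


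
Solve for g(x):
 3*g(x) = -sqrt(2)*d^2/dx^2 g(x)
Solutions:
 g(x) = C1*sin(2^(3/4)*sqrt(3)*x/2) + C2*cos(2^(3/4)*sqrt(3)*x/2)


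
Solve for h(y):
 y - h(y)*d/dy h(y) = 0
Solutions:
 h(y) = -sqrt(C1 + y^2)
 h(y) = sqrt(C1 + y^2)


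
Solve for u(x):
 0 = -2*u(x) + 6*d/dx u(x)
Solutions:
 u(x) = C1*exp(x/3)


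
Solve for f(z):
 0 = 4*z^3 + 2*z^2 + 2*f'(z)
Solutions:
 f(z) = C1 - z^4/2 - z^3/3


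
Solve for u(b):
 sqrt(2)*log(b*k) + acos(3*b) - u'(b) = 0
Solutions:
 u(b) = C1 + sqrt(2)*b*(log(b*k) - 1) + b*acos(3*b) - sqrt(1 - 9*b^2)/3


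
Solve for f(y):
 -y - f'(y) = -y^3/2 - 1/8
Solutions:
 f(y) = C1 + y^4/8 - y^2/2 + y/8


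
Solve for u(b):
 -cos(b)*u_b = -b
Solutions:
 u(b) = C1 + Integral(b/cos(b), b)


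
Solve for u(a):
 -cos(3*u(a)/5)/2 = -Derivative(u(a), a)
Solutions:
 -a/2 - 5*log(sin(3*u(a)/5) - 1)/6 + 5*log(sin(3*u(a)/5) + 1)/6 = C1


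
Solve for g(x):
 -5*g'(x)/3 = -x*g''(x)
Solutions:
 g(x) = C1 + C2*x^(8/3)


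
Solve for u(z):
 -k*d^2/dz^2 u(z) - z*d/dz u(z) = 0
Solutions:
 u(z) = C1 + C2*sqrt(k)*erf(sqrt(2)*z*sqrt(1/k)/2)


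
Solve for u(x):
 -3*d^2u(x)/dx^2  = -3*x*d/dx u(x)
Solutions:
 u(x) = C1 + C2*erfi(sqrt(2)*x/2)


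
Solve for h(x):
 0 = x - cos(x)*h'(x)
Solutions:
 h(x) = C1 + Integral(x/cos(x), x)


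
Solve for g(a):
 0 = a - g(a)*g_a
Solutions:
 g(a) = -sqrt(C1 + a^2)
 g(a) = sqrt(C1 + a^2)


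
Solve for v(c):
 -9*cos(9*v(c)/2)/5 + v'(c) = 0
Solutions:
 -9*c/5 - log(sin(9*v(c)/2) - 1)/9 + log(sin(9*v(c)/2) + 1)/9 = C1


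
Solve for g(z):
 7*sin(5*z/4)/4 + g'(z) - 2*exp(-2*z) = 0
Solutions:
 g(z) = C1 + 7*cos(5*z/4)/5 - exp(-2*z)


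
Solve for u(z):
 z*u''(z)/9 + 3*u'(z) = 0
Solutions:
 u(z) = C1 + C2/z^26


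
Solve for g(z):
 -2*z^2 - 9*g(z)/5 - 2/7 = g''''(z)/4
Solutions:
 g(z) = -10*z^2/9 + (C1*sin(sqrt(3)*5^(3/4)*z/5) + C2*cos(sqrt(3)*5^(3/4)*z/5))*exp(-sqrt(3)*5^(3/4)*z/5) + (C3*sin(sqrt(3)*5^(3/4)*z/5) + C4*cos(sqrt(3)*5^(3/4)*z/5))*exp(sqrt(3)*5^(3/4)*z/5) - 10/63


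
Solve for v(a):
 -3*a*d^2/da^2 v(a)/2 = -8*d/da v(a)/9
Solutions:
 v(a) = C1 + C2*a^(43/27)


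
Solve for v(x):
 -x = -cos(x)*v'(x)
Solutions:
 v(x) = C1 + Integral(x/cos(x), x)


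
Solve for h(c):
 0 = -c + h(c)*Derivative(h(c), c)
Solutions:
 h(c) = -sqrt(C1 + c^2)
 h(c) = sqrt(C1 + c^2)


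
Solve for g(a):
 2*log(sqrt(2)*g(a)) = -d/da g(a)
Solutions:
 Integral(1/(2*log(_y) + log(2)), (_y, g(a))) = C1 - a


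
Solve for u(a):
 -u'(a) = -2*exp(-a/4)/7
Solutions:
 u(a) = C1 - 8*exp(-a/4)/7


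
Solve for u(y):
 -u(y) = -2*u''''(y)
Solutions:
 u(y) = C1*exp(-2^(3/4)*y/2) + C2*exp(2^(3/4)*y/2) + C3*sin(2^(3/4)*y/2) + C4*cos(2^(3/4)*y/2)


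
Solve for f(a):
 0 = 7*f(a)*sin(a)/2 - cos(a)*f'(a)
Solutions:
 f(a) = C1/cos(a)^(7/2)


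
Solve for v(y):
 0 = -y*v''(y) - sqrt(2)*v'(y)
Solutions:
 v(y) = C1 + C2*y^(1 - sqrt(2))


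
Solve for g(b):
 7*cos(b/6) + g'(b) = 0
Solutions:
 g(b) = C1 - 42*sin(b/6)


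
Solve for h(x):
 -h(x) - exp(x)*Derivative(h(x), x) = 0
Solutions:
 h(x) = C1*exp(exp(-x))


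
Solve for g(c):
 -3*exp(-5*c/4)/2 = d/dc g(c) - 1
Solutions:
 g(c) = C1 + c + 6*exp(-5*c/4)/5


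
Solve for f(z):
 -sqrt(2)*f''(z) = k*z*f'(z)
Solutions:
 f(z) = Piecewise((-2^(3/4)*sqrt(pi)*C1*erf(2^(1/4)*sqrt(k)*z/2)/(2*sqrt(k)) - C2, (k > 0) | (k < 0)), (-C1*z - C2, True))


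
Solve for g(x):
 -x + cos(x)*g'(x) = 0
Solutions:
 g(x) = C1 + Integral(x/cos(x), x)


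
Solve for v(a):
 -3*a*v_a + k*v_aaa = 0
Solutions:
 v(a) = C1 + Integral(C2*airyai(3^(1/3)*a*(1/k)^(1/3)) + C3*airybi(3^(1/3)*a*(1/k)^(1/3)), a)


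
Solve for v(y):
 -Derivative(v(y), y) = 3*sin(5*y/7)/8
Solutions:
 v(y) = C1 + 21*cos(5*y/7)/40


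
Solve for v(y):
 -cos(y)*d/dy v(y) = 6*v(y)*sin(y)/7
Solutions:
 v(y) = C1*cos(y)^(6/7)


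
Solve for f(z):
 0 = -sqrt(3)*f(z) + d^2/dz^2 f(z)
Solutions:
 f(z) = C1*exp(-3^(1/4)*z) + C2*exp(3^(1/4)*z)


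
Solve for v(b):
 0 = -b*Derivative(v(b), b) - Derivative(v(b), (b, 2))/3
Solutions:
 v(b) = C1 + C2*erf(sqrt(6)*b/2)


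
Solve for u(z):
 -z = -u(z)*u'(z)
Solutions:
 u(z) = -sqrt(C1 + z^2)
 u(z) = sqrt(C1 + z^2)


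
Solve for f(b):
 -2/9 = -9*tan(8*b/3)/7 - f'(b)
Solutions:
 f(b) = C1 + 2*b/9 + 27*log(cos(8*b/3))/56


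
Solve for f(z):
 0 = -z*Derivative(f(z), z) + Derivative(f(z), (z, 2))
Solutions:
 f(z) = C1 + C2*erfi(sqrt(2)*z/2)


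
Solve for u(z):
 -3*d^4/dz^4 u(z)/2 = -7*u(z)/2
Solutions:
 u(z) = C1*exp(-3^(3/4)*7^(1/4)*z/3) + C2*exp(3^(3/4)*7^(1/4)*z/3) + C3*sin(3^(3/4)*7^(1/4)*z/3) + C4*cos(3^(3/4)*7^(1/4)*z/3)


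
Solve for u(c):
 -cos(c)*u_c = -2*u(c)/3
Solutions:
 u(c) = C1*(sin(c) + 1)^(1/3)/(sin(c) - 1)^(1/3)


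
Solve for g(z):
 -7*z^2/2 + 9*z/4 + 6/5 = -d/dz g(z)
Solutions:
 g(z) = C1 + 7*z^3/6 - 9*z^2/8 - 6*z/5


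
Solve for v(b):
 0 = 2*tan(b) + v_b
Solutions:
 v(b) = C1 + 2*log(cos(b))


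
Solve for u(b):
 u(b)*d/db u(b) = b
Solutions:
 u(b) = -sqrt(C1 + b^2)
 u(b) = sqrt(C1 + b^2)


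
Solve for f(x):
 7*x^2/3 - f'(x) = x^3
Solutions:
 f(x) = C1 - x^4/4 + 7*x^3/9


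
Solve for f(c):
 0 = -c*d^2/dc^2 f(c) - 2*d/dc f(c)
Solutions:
 f(c) = C1 + C2/c


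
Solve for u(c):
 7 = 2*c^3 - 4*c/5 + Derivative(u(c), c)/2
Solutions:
 u(c) = C1 - c^4 + 4*c^2/5 + 14*c


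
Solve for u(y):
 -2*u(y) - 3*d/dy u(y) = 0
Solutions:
 u(y) = C1*exp(-2*y/3)


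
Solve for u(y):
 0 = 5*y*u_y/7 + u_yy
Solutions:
 u(y) = C1 + C2*erf(sqrt(70)*y/14)


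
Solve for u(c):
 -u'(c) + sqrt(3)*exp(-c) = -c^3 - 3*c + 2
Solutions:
 u(c) = C1 + c^4/4 + 3*c^2/2 - 2*c - sqrt(3)*exp(-c)


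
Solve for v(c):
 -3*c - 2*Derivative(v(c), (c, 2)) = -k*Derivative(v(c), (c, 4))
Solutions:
 v(c) = C1 + C2*c + C3*exp(-sqrt(2)*c*sqrt(1/k)) + C4*exp(sqrt(2)*c*sqrt(1/k)) - c^3/4


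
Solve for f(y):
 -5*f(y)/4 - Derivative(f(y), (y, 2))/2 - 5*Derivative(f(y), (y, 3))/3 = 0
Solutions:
 f(y) = C1*exp(y*(-2 + (5*sqrt(5655) + 376)^(-1/3) + (5*sqrt(5655) + 376)^(1/3))/20)*sin(sqrt(3)*y*(-(5*sqrt(5655) + 376)^(1/3) + (5*sqrt(5655) + 376)^(-1/3))/20) + C2*exp(y*(-2 + (5*sqrt(5655) + 376)^(-1/3) + (5*sqrt(5655) + 376)^(1/3))/20)*cos(sqrt(3)*y*(-(5*sqrt(5655) + 376)^(1/3) + (5*sqrt(5655) + 376)^(-1/3))/20) + C3*exp(-y*((5*sqrt(5655) + 376)^(-1/3) + 1 + (5*sqrt(5655) + 376)^(1/3))/10)


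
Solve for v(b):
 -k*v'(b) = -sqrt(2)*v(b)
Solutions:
 v(b) = C1*exp(sqrt(2)*b/k)


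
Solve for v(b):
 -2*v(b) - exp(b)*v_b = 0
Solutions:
 v(b) = C1*exp(2*exp(-b))


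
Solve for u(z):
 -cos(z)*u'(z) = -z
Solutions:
 u(z) = C1 + Integral(z/cos(z), z)


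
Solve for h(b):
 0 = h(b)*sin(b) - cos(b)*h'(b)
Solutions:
 h(b) = C1/cos(b)


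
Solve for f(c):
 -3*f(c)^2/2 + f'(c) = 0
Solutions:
 f(c) = -2/(C1 + 3*c)


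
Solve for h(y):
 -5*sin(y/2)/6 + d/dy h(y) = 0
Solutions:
 h(y) = C1 - 5*cos(y/2)/3


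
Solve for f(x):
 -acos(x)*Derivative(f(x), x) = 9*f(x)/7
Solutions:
 f(x) = C1*exp(-9*Integral(1/acos(x), x)/7)


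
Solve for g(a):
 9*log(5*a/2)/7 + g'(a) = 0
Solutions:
 g(a) = C1 - 9*a*log(a)/7 - 9*a*log(5)/7 + 9*a*log(2)/7 + 9*a/7


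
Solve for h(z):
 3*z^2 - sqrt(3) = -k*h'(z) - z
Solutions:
 h(z) = C1 - z^3/k - z^2/(2*k) + sqrt(3)*z/k


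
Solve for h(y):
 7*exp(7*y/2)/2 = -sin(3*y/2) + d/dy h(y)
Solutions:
 h(y) = C1 + exp(7*y/2) - 2*cos(3*y/2)/3


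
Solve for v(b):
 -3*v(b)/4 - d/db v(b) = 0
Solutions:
 v(b) = C1*exp(-3*b/4)


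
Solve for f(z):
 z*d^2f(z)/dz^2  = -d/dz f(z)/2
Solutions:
 f(z) = C1 + C2*sqrt(z)


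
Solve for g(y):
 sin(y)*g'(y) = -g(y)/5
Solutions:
 g(y) = C1*(cos(y) + 1)^(1/10)/(cos(y) - 1)^(1/10)


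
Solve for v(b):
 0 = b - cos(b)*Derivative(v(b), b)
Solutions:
 v(b) = C1 + Integral(b/cos(b), b)


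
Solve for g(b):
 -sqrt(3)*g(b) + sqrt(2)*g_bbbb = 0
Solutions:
 g(b) = C1*exp(-2^(7/8)*3^(1/8)*b/2) + C2*exp(2^(7/8)*3^(1/8)*b/2) + C3*sin(2^(7/8)*3^(1/8)*b/2) + C4*cos(2^(7/8)*3^(1/8)*b/2)


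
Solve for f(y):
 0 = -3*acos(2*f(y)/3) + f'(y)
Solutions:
 Integral(1/acos(2*_y/3), (_y, f(y))) = C1 + 3*y


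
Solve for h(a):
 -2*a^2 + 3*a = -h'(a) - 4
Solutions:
 h(a) = C1 + 2*a^3/3 - 3*a^2/2 - 4*a


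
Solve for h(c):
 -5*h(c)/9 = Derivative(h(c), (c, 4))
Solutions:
 h(c) = (C1*sin(5^(1/4)*sqrt(6)*c/6) + C2*cos(5^(1/4)*sqrt(6)*c/6))*exp(-5^(1/4)*sqrt(6)*c/6) + (C3*sin(5^(1/4)*sqrt(6)*c/6) + C4*cos(5^(1/4)*sqrt(6)*c/6))*exp(5^(1/4)*sqrt(6)*c/6)


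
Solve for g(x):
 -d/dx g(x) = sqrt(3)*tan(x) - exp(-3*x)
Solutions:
 g(x) = C1 - sqrt(3)*log(tan(x)^2 + 1)/2 - exp(-3*x)/3


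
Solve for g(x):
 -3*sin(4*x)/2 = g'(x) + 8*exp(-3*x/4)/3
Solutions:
 g(x) = C1 + 3*cos(4*x)/8 + 32*exp(-3*x/4)/9


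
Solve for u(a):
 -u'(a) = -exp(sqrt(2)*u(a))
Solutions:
 u(a) = sqrt(2)*(2*log(-1/(C1 + a)) - log(2))/4


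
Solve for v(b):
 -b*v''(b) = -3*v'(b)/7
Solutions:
 v(b) = C1 + C2*b^(10/7)


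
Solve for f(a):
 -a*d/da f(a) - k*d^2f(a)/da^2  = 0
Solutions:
 f(a) = C1 + C2*sqrt(k)*erf(sqrt(2)*a*sqrt(1/k)/2)


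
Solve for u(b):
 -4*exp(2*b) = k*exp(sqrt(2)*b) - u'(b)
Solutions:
 u(b) = C1 + sqrt(2)*k*exp(sqrt(2)*b)/2 + 2*exp(2*b)


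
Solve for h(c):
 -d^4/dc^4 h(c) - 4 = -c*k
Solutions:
 h(c) = C1 + C2*c + C3*c^2 + C4*c^3 + c^5*k/120 - c^4/6


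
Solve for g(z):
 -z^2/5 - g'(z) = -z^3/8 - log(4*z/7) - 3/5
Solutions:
 g(z) = C1 + z^4/32 - z^3/15 + z*log(z) + z*log(4/7) - 2*z/5


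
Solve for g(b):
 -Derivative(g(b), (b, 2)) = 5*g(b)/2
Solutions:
 g(b) = C1*sin(sqrt(10)*b/2) + C2*cos(sqrt(10)*b/2)


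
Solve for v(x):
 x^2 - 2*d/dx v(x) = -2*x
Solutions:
 v(x) = C1 + x^3/6 + x^2/2


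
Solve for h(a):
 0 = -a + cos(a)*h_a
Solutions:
 h(a) = C1 + Integral(a/cos(a), a)


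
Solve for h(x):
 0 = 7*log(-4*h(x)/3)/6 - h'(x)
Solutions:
 -6*Integral(1/(log(-_y) - log(3) + 2*log(2)), (_y, h(x)))/7 = C1 - x


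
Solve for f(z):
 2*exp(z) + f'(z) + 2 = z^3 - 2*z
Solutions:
 f(z) = C1 + z^4/4 - z^2 - 2*z - 2*exp(z)


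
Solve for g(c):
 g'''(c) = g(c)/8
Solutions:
 g(c) = C3*exp(c/2) + (C1*sin(sqrt(3)*c/4) + C2*cos(sqrt(3)*c/4))*exp(-c/4)


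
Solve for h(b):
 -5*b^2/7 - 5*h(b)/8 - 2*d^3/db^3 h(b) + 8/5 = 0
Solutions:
 h(b) = C3*exp(-2^(2/3)*5^(1/3)*b/4) - 8*b^2/7 + (C1*sin(2^(2/3)*sqrt(3)*5^(1/3)*b/8) + C2*cos(2^(2/3)*sqrt(3)*5^(1/3)*b/8))*exp(2^(2/3)*5^(1/3)*b/8) + 64/25


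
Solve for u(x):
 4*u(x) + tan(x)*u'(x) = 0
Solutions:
 u(x) = C1/sin(x)^4


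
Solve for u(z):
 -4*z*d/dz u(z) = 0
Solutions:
 u(z) = C1


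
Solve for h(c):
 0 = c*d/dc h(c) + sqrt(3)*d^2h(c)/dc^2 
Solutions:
 h(c) = C1 + C2*erf(sqrt(2)*3^(3/4)*c/6)


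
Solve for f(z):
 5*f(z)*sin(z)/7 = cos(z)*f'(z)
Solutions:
 f(z) = C1/cos(z)^(5/7)


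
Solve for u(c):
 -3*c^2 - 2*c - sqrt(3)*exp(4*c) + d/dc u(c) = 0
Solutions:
 u(c) = C1 + c^3 + c^2 + sqrt(3)*exp(4*c)/4


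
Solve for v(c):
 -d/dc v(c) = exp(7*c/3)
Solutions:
 v(c) = C1 - 3*exp(7*c/3)/7


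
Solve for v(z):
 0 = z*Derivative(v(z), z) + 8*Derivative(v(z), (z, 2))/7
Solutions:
 v(z) = C1 + C2*erf(sqrt(7)*z/4)


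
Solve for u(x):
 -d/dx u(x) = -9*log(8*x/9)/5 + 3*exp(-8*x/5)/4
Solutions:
 u(x) = C1 + 9*x*log(x)/5 + 9*x*(-2*log(3) - 1 + 3*log(2))/5 + 15*exp(-8*x/5)/32


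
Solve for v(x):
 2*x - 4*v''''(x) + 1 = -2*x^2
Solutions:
 v(x) = C1 + C2*x + C3*x^2 + C4*x^3 + x^6/720 + x^5/240 + x^4/96


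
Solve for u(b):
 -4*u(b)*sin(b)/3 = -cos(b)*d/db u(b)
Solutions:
 u(b) = C1/cos(b)^(4/3)


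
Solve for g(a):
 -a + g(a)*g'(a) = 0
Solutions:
 g(a) = -sqrt(C1 + a^2)
 g(a) = sqrt(C1 + a^2)


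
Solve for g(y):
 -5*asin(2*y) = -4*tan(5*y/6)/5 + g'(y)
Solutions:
 g(y) = C1 - 5*y*asin(2*y) - 5*sqrt(1 - 4*y^2)/2 - 24*log(cos(5*y/6))/25


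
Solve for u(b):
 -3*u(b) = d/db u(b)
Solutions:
 u(b) = C1*exp(-3*b)


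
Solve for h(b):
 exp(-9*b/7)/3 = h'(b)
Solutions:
 h(b) = C1 - 7*exp(-9*b/7)/27


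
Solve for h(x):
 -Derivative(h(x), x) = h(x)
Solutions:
 h(x) = C1*exp(-x)


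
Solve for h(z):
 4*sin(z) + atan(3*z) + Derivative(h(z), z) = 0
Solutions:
 h(z) = C1 - z*atan(3*z) + log(9*z^2 + 1)/6 + 4*cos(z)


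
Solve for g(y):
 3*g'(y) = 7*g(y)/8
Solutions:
 g(y) = C1*exp(7*y/24)


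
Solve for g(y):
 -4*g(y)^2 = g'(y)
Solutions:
 g(y) = 1/(C1 + 4*y)


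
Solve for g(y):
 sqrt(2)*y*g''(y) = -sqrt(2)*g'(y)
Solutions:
 g(y) = C1 + C2*log(y)


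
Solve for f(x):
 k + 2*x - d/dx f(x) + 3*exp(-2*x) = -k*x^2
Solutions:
 f(x) = C1 + k*x^3/3 + k*x + x^2 - 3*exp(-2*x)/2


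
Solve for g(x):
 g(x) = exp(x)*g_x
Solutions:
 g(x) = C1*exp(-exp(-x))


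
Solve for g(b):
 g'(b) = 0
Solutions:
 g(b) = C1


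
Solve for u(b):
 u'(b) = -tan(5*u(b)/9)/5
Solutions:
 u(b) = -9*asin(C1*exp(-b/9))/5 + 9*pi/5
 u(b) = 9*asin(C1*exp(-b/9))/5


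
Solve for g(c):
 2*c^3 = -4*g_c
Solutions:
 g(c) = C1 - c^4/8


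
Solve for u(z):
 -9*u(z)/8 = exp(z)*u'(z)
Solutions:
 u(z) = C1*exp(9*exp(-z)/8)


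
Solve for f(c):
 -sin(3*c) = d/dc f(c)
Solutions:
 f(c) = C1 + cos(3*c)/3


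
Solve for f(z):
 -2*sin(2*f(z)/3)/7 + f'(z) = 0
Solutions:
 -2*z/7 + 3*log(cos(2*f(z)/3) - 1)/4 - 3*log(cos(2*f(z)/3) + 1)/4 = C1


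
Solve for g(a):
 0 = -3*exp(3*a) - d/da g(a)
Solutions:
 g(a) = C1 - exp(3*a)


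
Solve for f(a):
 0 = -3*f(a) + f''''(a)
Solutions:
 f(a) = C1*exp(-3^(1/4)*a) + C2*exp(3^(1/4)*a) + C3*sin(3^(1/4)*a) + C4*cos(3^(1/4)*a)


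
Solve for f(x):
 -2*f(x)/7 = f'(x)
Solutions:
 f(x) = C1*exp(-2*x/7)


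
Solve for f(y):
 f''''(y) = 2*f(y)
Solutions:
 f(y) = C1*exp(-2^(1/4)*y) + C2*exp(2^(1/4)*y) + C3*sin(2^(1/4)*y) + C4*cos(2^(1/4)*y)


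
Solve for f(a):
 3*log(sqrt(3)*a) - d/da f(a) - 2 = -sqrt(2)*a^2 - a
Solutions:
 f(a) = C1 + sqrt(2)*a^3/3 + a^2/2 + 3*a*log(a) - 5*a + 3*a*log(3)/2


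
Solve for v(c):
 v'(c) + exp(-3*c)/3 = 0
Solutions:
 v(c) = C1 + exp(-3*c)/9


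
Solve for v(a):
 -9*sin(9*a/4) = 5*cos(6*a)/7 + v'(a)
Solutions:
 v(a) = C1 - 5*sin(6*a)/42 + 4*cos(9*a/4)


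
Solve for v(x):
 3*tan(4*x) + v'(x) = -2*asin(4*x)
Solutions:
 v(x) = C1 - 2*x*asin(4*x) - sqrt(1 - 16*x^2)/2 + 3*log(cos(4*x))/4


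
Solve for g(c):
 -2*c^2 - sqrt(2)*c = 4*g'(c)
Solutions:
 g(c) = C1 - c^3/6 - sqrt(2)*c^2/8


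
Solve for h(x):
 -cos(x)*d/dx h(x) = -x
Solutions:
 h(x) = C1 + Integral(x/cos(x), x)


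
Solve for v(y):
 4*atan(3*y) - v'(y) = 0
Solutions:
 v(y) = C1 + 4*y*atan(3*y) - 2*log(9*y^2 + 1)/3


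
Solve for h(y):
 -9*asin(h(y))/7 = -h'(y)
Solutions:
 Integral(1/asin(_y), (_y, h(y))) = C1 + 9*y/7


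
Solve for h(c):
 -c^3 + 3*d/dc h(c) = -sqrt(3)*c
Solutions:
 h(c) = C1 + c^4/12 - sqrt(3)*c^2/6


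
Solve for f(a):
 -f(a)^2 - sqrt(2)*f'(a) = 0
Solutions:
 f(a) = 2/(C1 + sqrt(2)*a)


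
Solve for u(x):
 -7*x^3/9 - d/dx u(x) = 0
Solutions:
 u(x) = C1 - 7*x^4/36


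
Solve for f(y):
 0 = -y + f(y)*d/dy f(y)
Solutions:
 f(y) = -sqrt(C1 + y^2)
 f(y) = sqrt(C1 + y^2)


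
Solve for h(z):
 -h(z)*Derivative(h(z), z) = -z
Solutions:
 h(z) = -sqrt(C1 + z^2)
 h(z) = sqrt(C1 + z^2)


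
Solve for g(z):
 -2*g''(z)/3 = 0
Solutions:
 g(z) = C1 + C2*z


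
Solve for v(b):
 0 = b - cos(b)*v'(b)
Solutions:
 v(b) = C1 + Integral(b/cos(b), b)


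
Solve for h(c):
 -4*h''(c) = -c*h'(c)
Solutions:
 h(c) = C1 + C2*erfi(sqrt(2)*c/4)


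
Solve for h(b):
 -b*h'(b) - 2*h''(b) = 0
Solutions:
 h(b) = C1 + C2*erf(b/2)


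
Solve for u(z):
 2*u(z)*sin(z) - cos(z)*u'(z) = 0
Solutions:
 u(z) = C1/cos(z)^2


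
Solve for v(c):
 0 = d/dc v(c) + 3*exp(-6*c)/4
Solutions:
 v(c) = C1 + exp(-6*c)/8


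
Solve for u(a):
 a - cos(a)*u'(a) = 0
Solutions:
 u(a) = C1 + Integral(a/cos(a), a)


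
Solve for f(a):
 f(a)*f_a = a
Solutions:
 f(a) = -sqrt(C1 + a^2)
 f(a) = sqrt(C1 + a^2)


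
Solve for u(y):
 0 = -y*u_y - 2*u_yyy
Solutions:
 u(y) = C1 + Integral(C2*airyai(-2^(2/3)*y/2) + C3*airybi(-2^(2/3)*y/2), y)


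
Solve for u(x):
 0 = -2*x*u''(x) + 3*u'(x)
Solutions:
 u(x) = C1 + C2*x^(5/2)


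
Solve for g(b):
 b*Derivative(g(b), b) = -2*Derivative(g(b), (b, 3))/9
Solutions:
 g(b) = C1 + Integral(C2*airyai(-6^(2/3)*b/2) + C3*airybi(-6^(2/3)*b/2), b)


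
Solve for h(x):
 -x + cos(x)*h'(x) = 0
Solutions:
 h(x) = C1 + Integral(x/cos(x), x)


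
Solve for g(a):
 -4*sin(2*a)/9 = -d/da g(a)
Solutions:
 g(a) = C1 - 2*cos(2*a)/9


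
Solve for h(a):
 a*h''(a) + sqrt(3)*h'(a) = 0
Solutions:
 h(a) = C1 + C2*a^(1 - sqrt(3))


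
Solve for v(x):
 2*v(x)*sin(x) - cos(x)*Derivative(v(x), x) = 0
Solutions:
 v(x) = C1/cos(x)^2


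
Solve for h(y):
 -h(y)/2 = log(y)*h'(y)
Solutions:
 h(y) = C1*exp(-li(y)/2)


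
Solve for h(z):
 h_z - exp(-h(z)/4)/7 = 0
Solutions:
 h(z) = 4*log(C1 + z/28)


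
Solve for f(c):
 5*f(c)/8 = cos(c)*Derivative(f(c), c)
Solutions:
 f(c) = C1*(sin(c) + 1)^(5/16)/(sin(c) - 1)^(5/16)


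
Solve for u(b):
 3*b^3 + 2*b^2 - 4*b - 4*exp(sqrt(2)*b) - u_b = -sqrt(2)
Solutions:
 u(b) = C1 + 3*b^4/4 + 2*b^3/3 - 2*b^2 + sqrt(2)*b - 2*sqrt(2)*exp(sqrt(2)*b)


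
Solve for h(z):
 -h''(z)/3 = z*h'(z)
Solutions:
 h(z) = C1 + C2*erf(sqrt(6)*z/2)


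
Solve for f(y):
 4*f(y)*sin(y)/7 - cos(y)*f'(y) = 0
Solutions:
 f(y) = C1/cos(y)^(4/7)


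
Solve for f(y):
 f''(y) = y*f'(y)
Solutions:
 f(y) = C1 + C2*erfi(sqrt(2)*y/2)


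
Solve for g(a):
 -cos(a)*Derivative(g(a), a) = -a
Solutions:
 g(a) = C1 + Integral(a/cos(a), a)


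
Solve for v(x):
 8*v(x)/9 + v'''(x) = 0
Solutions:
 v(x) = C3*exp(-2*3^(1/3)*x/3) + (C1*sin(3^(5/6)*x/3) + C2*cos(3^(5/6)*x/3))*exp(3^(1/3)*x/3)


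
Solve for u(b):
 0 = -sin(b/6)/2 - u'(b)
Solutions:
 u(b) = C1 + 3*cos(b/6)


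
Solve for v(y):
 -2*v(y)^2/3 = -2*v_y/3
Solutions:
 v(y) = -1/(C1 + y)


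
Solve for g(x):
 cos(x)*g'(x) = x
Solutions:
 g(x) = C1 + Integral(x/cos(x), x)


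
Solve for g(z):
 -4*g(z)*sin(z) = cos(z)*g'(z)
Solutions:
 g(z) = C1*cos(z)^4


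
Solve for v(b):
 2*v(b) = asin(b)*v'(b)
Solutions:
 v(b) = C1*exp(2*Integral(1/asin(b), b))


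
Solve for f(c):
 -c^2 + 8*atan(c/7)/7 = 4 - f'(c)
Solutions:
 f(c) = C1 + c^3/3 - 8*c*atan(c/7)/7 + 4*c + 4*log(c^2 + 49)


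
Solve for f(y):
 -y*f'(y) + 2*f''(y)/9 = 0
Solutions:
 f(y) = C1 + C2*erfi(3*y/2)


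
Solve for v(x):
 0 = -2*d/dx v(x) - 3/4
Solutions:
 v(x) = C1 - 3*x/8


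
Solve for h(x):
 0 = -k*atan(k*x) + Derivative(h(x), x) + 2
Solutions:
 h(x) = C1 + k*Piecewise((x*atan(k*x) - log(k^2*x^2 + 1)/(2*k), Ne(k, 0)), (0, True)) - 2*x


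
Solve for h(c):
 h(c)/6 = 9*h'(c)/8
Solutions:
 h(c) = C1*exp(4*c/27)


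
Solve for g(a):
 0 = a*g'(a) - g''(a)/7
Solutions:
 g(a) = C1 + C2*erfi(sqrt(14)*a/2)


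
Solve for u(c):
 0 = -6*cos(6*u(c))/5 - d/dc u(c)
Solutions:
 6*c/5 - log(sin(6*u(c)) - 1)/12 + log(sin(6*u(c)) + 1)/12 = C1


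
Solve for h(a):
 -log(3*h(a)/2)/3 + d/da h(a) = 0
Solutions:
 3*Integral(1/(-log(_y) - log(3) + log(2)), (_y, h(a))) = C1 - a


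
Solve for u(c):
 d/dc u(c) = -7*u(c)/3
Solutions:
 u(c) = C1*exp(-7*c/3)


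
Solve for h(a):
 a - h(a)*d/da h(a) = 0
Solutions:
 h(a) = -sqrt(C1 + a^2)
 h(a) = sqrt(C1 + a^2)


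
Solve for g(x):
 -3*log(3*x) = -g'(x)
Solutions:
 g(x) = C1 + 3*x*log(x) - 3*x + x*log(27)


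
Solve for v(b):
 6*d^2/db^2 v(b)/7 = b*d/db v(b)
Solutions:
 v(b) = C1 + C2*erfi(sqrt(21)*b/6)


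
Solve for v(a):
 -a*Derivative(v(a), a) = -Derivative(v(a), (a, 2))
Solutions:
 v(a) = C1 + C2*erfi(sqrt(2)*a/2)


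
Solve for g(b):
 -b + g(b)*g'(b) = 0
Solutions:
 g(b) = -sqrt(C1 + b^2)
 g(b) = sqrt(C1 + b^2)


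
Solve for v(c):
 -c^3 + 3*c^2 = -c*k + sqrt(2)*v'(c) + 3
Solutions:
 v(c) = C1 - sqrt(2)*c^4/8 + sqrt(2)*c^3/2 + sqrt(2)*c^2*k/4 - 3*sqrt(2)*c/2


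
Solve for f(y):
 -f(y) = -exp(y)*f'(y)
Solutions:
 f(y) = C1*exp(-exp(-y))


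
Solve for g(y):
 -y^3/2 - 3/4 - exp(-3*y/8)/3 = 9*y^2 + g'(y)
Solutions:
 g(y) = C1 - y^4/8 - 3*y^3 - 3*y/4 + 8*exp(-3*y/8)/9


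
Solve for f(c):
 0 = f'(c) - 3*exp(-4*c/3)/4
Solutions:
 f(c) = C1 - 9*exp(-4*c/3)/16


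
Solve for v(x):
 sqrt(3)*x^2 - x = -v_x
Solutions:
 v(x) = C1 - sqrt(3)*x^3/3 + x^2/2


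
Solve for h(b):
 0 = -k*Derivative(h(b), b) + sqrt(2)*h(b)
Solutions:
 h(b) = C1*exp(sqrt(2)*b/k)


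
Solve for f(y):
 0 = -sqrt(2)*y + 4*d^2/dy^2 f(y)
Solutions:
 f(y) = C1 + C2*y + sqrt(2)*y^3/24


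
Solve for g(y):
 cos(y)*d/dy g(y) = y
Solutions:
 g(y) = C1 + Integral(y/cos(y), y)


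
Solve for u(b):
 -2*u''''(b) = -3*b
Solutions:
 u(b) = C1 + C2*b + C3*b^2 + C4*b^3 + b^5/80


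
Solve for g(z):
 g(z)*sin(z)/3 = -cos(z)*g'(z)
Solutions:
 g(z) = C1*cos(z)^(1/3)


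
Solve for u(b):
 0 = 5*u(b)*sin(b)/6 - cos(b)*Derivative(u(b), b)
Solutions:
 u(b) = C1/cos(b)^(5/6)


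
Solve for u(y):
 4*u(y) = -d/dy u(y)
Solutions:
 u(y) = C1*exp(-4*y)


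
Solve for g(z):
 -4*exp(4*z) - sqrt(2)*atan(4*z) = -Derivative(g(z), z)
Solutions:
 g(z) = C1 + sqrt(2)*(z*atan(4*z) - log(16*z^2 + 1)/8) + exp(4*z)


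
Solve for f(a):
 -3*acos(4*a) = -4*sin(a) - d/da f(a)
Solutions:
 f(a) = C1 + 3*a*acos(4*a) - 3*sqrt(1 - 16*a^2)/4 + 4*cos(a)


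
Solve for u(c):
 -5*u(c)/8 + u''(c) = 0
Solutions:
 u(c) = C1*exp(-sqrt(10)*c/4) + C2*exp(sqrt(10)*c/4)


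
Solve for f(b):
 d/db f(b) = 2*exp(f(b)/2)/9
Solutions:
 f(b) = 2*log(-1/(C1 + 2*b)) + 2*log(18)


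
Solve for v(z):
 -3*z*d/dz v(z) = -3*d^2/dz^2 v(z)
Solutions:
 v(z) = C1 + C2*erfi(sqrt(2)*z/2)


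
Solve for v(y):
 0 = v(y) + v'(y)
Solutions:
 v(y) = C1*exp(-y)


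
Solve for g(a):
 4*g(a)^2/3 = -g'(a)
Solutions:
 g(a) = 3/(C1 + 4*a)


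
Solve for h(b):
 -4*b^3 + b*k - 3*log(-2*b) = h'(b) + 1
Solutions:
 h(b) = C1 - b^4 + b^2*k/2 - 3*b*log(-b) + b*(2 - 3*log(2))


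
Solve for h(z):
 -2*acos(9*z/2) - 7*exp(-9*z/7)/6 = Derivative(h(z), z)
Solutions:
 h(z) = C1 - 2*z*acos(9*z/2) + 2*sqrt(4 - 81*z^2)/9 + 49*exp(-9*z/7)/54


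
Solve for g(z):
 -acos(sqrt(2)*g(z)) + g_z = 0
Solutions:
 Integral(1/acos(sqrt(2)*_y), (_y, g(z))) = C1 + z


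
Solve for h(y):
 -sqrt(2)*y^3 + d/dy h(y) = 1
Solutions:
 h(y) = C1 + sqrt(2)*y^4/4 + y


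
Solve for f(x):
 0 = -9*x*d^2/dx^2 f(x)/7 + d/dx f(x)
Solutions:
 f(x) = C1 + C2*x^(16/9)


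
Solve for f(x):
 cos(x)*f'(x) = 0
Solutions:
 f(x) = C1


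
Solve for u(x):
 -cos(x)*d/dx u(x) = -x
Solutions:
 u(x) = C1 + Integral(x/cos(x), x)


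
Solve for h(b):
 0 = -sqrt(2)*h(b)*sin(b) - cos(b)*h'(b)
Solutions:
 h(b) = C1*cos(b)^(sqrt(2))


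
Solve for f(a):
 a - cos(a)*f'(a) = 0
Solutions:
 f(a) = C1 + Integral(a/cos(a), a)


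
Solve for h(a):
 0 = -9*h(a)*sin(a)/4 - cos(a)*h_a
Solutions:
 h(a) = C1*cos(a)^(9/4)


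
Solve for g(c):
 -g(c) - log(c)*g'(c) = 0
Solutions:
 g(c) = C1*exp(-li(c))


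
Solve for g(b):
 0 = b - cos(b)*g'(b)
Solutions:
 g(b) = C1 + Integral(b/cos(b), b)


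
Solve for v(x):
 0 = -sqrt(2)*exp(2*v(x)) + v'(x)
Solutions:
 v(x) = log(-sqrt(-1/(C1 + sqrt(2)*x))) - log(2)/2
 v(x) = log(-1/(C1 + sqrt(2)*x))/2 - log(2)/2


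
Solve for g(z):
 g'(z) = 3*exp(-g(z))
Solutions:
 g(z) = log(C1 + 3*z)


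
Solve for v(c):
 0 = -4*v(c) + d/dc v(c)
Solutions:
 v(c) = C1*exp(4*c)


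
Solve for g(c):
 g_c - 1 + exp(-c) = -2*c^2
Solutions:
 g(c) = C1 - 2*c^3/3 + c + exp(-c)


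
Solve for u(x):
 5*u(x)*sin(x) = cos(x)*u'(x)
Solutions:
 u(x) = C1/cos(x)^5


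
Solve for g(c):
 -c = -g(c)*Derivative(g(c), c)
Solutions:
 g(c) = -sqrt(C1 + c^2)
 g(c) = sqrt(C1 + c^2)


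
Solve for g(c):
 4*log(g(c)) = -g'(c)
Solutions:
 li(g(c)) = C1 - 4*c


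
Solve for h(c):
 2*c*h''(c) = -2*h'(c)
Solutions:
 h(c) = C1 + C2*log(c)


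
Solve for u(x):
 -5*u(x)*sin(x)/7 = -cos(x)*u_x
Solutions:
 u(x) = C1/cos(x)^(5/7)


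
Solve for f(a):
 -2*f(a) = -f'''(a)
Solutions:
 f(a) = C3*exp(2^(1/3)*a) + (C1*sin(2^(1/3)*sqrt(3)*a/2) + C2*cos(2^(1/3)*sqrt(3)*a/2))*exp(-2^(1/3)*a/2)


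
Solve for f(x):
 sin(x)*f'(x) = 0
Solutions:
 f(x) = C1


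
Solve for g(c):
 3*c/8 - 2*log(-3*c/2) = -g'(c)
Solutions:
 g(c) = C1 - 3*c^2/16 + 2*c*log(-c) + 2*c*(-1 - log(2) + log(3))


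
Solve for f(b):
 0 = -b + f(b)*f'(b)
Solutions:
 f(b) = -sqrt(C1 + b^2)
 f(b) = sqrt(C1 + b^2)


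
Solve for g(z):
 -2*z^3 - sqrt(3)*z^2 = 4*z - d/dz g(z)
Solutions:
 g(z) = C1 + z^4/2 + sqrt(3)*z^3/3 + 2*z^2


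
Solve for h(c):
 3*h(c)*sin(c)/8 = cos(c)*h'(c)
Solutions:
 h(c) = C1/cos(c)^(3/8)


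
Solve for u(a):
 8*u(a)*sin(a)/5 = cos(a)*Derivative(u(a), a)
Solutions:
 u(a) = C1/cos(a)^(8/5)


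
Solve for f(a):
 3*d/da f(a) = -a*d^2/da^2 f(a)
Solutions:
 f(a) = C1 + C2/a^2


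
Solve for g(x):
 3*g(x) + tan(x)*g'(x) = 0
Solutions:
 g(x) = C1/sin(x)^3


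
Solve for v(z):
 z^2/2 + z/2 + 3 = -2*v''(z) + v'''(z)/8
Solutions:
 v(z) = C1 + C2*z + C3*exp(16*z) - z^4/48 - 3*z^3/64 - 777*z^2/1024


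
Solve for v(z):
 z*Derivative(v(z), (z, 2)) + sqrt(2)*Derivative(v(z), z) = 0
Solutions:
 v(z) = C1 + C2*z^(1 - sqrt(2))


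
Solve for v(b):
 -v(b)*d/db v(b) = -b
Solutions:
 v(b) = -sqrt(C1 + b^2)
 v(b) = sqrt(C1 + b^2)


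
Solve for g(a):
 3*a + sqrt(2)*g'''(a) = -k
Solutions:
 g(a) = C1 + C2*a + C3*a^2 - sqrt(2)*a^4/16 - sqrt(2)*a^3*k/12


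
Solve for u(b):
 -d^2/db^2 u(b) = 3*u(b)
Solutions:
 u(b) = C1*sin(sqrt(3)*b) + C2*cos(sqrt(3)*b)


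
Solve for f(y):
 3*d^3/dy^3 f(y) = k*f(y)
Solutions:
 f(y) = C1*exp(3^(2/3)*k^(1/3)*y/3) + C2*exp(k^(1/3)*y*(-3^(2/3) + 3*3^(1/6)*I)/6) + C3*exp(-k^(1/3)*y*(3^(2/3) + 3*3^(1/6)*I)/6)
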